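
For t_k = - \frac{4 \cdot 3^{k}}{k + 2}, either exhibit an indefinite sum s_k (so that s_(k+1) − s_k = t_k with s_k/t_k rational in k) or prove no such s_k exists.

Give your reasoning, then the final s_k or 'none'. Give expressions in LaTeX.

no hypergeometric antidifference exists

Step 1: r(k) = 3*(k + 2)/(k + 3).
A = 3*k + 6, B = k + 3, C = 1.
Set up (3*k + 6)·f(k+1) − (k + 2)·f(k) − (1) = 0.
From deg A=1, deg B=1, deg C=0: d=-1.
Negative degree bound (-1): no f exists, t_k not Gosper-summable.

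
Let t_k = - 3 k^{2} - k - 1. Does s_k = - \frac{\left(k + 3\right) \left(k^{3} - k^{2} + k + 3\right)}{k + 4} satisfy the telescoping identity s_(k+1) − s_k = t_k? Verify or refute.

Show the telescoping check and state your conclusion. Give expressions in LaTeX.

s_(k+1) = -(k + 4)*(k + (k + 1)**3 - (k + 1)**2 + 4)/(k + 5)
s_(k+1) − s_k = (-3*k**4 - 26*k**3 - 56*k**2 - 25*k - 19)/(k**2 + 9*k + 20)
(s_(k+1) − s_k) − t_k = (2*k**3 + 14*k**2 + 4*k + 1)/(k**2 + 9*k + 20)

Invalid: residual \frac{2 k^{3} + 14 k^{2} + 4 k + 1}{k^{2} + 9 k + 20} ≠ 0.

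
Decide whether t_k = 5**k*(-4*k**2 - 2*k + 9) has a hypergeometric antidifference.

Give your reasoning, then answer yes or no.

Ratio r(k) = 5*(4*k**2 + 10*k - 3)/(4*k**2 + 2*k - 9).
Take A(k)=5, B(k)=1, C(k)=k**2 + k/2 - 9/4.
f must satisfy (5)·f(k+1) − (1)·f(k) = k**2 + k/2 - 9/4.
deg f ≤ 2 (via 0,0,2).
Solving with deg f ≤ 2: f(k) = (k**2 - 2*k - 1)/4.
Then R = B(k−1)f/C = (k**2 - 2*k - 1)/(4*k**2 + 2*k - 9), so s_k = R(k)·t_k = 5**k*(-k**2 + 2*k + 1).
Verify: 5**k*(-4*k**2 - 2*k + 9) matches t_k.

Yes. s_k = 5**k*(-k**2 + 2*k + 1).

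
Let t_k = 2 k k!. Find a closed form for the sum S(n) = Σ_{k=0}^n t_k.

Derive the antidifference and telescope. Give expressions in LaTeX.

t_(k+1)/t_k = (k + 1)**2/k.
So A=k + 1 and B=1, with C=k.
f must satisfy (k + 1)·f(k+1) − (1)·f(k) = k.
deg f ≤ 0 (via 1,0,1).
Solve for f: f(k) = 1 (degree 0 ≤ 0).
Then R = B(k−1)f/C = 1/k, so s_k = R(k)·t_k = 2*factorial(k).
Check: Δs_k = 2*k*factorial(k). ✓
s_(n+1) = 2*factorial(n + 1) and s_(0) = 2, so S(n) = 2*factorial(n + 1) - 2.

S(n) = 2 \left(n + 1\right)! - 2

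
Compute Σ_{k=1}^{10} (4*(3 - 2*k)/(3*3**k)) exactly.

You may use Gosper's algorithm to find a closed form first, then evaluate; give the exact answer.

Step 1: r(k) = (2*k - 1)/(3*(2*k - 3)).
Take A(k)=1/3, B(k)=1, C(k)=k - 3/2.
Solve (1/3)·f(k+1) − (1)·f(k) = k - 3/2.
Bound: deg f ≤ 1.
Solve for f: f(k) = -3*(k - 1)/2 (degree 1 ≤ 1).
Get s_k = R·t_k = 4*(k - 1)/3**k with R(k) = B(k−1)f(k)/C(k) = -3*(k - 1)/(2*k - 3).
Verify: 4*(3 - 2*k)/(3*3**k) matches t_k.
Telescoping: Σ = s_(11) − s_(1) = 40/177147 − (0) = 40/177147.

Σ = 40/177147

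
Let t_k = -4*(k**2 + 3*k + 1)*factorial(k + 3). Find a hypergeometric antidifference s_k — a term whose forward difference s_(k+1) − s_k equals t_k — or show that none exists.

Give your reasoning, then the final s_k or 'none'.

Step 1: r(k) = (k + 4)*(3*k + (k + 1)**2 + 4)/(k**2 + 3*k + 1).
A = k + 4, B = 1, C = k**2 + 3*k + 1.
Solve (k + 4)·f(k+1) − (1)·f(k) = k**2 + 3*k + 1.
Bound: deg f ≤ 1.
Solving with deg f ≤ 1: f(k) = k - 1.
Certificate R = B(k−1)f/C = (k - 1)/(k**2 + 3*k + 1) gives s_k = -4*(k - 1)*factorial(k + 3).
Δs = -4*(k**2 + 3*k + 1)*factorial(k + 3), as required.

s_k = -4*(k - 1)*factorial(k + 3)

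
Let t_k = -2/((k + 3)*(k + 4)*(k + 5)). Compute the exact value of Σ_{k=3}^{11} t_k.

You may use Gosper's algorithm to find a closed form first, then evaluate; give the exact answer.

Step 1: r(k) = (k + 3)/(k + 6).
Take A(k)=k + 3, B(k)=k + 6, C(k)=1.
f must satisfy (k + 3)·f(k+1) − (k + 5)·f(k) = 1.
Degrees (1,1,0) ⇒ d ≤ 2.
Match coefficients ⇒ f(k) = k*(k + 7)/24.
Certificate R = B(k−1)f/C = k*(k + 5)*(k + 7)/24 gives s_k = k*(-k - 7)/(12*(k + 3)*(k + 4)).
Verify: -2/(k**3 + 12*k**2 + 47*k + 60) matches t_k.
Evaluate s at k=12 and k=3: -19/240 and -5/84; difference -11/560.

Σ = -11/560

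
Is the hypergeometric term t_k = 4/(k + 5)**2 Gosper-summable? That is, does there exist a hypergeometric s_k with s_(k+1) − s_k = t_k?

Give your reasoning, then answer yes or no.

No — key equation has no polynomial f.

Ratio r(k) = (k + 5)**2/(k + 6)**2.
Normal form (A,B,C) = (k**2 + 10*k + 25, k**2 + 12*k + 36, 1).
Set up (k**2 + 10*k + 25)·f(k+1) − (k**2 + 10*k + 25)·f(k) − (1) = 0.
Bound: deg f ≤ 0.
f = c0 ⇒ A·f(k+1) − B(k−1)·f(k) − C = -1. The system {-1 = 0} is inconsistent; no antidifference.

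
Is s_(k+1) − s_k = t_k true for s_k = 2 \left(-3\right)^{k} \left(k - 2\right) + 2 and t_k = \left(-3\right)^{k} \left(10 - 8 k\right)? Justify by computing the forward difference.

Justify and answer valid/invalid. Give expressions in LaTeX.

valid; difference matches t_k

s_(k+1) = 2*(-3)**(k + 1)*(k - 1) + 2
s_(k+1) − s_k = (-3)**k*(10 - 8*k)
(s_(k+1) − s_k) − t_k = 0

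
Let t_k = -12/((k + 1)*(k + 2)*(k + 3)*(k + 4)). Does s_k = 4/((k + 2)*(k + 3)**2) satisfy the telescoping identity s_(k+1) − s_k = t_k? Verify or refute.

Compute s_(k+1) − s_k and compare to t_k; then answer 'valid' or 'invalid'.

Invalid: residual 8*(4*k + 13)/(k**6 + 17*k**5 + 117*k**4 + 415*k**3 + 794*k**2 + 768*k + 288) ≠ 0.

s_(k+1) = 4/((k + 3)*(k + 4)**2)
s_(k+1) − s_k = 4*(-3*k - 10)/(k**5 + 16*k**4 + 101*k**3 + 314*k**2 + 480*k + 288)
(s_(k+1) − s_k) − t_k = 8*(4*k + 13)/(k**6 + 17*k**5 + 117*k**4 + 415*k**3 + 794*k**2 + 768*k + 288)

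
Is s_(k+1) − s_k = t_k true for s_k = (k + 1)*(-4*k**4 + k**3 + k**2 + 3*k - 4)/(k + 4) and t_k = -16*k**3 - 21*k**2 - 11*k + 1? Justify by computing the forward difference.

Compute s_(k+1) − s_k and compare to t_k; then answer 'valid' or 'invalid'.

Invalid: residual 6*(6*k**4 + 43*k**3 + 48*k**2 + 23*k - 4)/(k**2 + 9*k + 20) ≠ 0.

s_(k+1) = (k + 2)*(3*k - 4*(k + 1)**4 + (k + 1)**3 + (k + 1)**2 - 1)/(k + 5)
s_(k+1) − s_k = (-16*k**5 - 129*k**4 - 262*k**3 - 230*k**2 - 73*k - 4)/(k**2 + 9*k + 20)
(s_(k+1) − s_k) − t_k = 6*(6*k**4 + 43*k**3 + 48*k**2 + 23*k - 4)/(k**2 + 9*k + 20)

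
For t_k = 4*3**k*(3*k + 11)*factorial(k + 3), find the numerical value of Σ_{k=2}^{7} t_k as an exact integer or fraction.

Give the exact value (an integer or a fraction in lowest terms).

The ratio is 3*(k + 4)*(3*k + 14)/(3*k + 11).
Normal form (A,B,C) = (3*k + 12, 1, k + 11/3).
Solve (3*k + 12)·f(k+1) − (1)·f(k) = k + 11/3.
From deg A=1, deg B=0, deg C=1: d=0.
Solve for f: f(k) = 1/3 (degree 0 ≤ 0).
So s_k = (B(k−1)f/C)·t_k = (1/(3*k + 11))·t_k = 4*3**k*factorial(k + 3).
Δs = 4*3**k*(3*k + 11)*factorial(k + 3), as required.
Telescoping: Σ = s_(8) − s_(2) = 1047576499200 − (4320) = 1047576494880.

Σ = 1047576494880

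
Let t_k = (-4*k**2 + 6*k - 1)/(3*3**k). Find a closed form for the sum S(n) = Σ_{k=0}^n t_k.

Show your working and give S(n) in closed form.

S(n) = 3**(-n - 1)*(-3**(n + 1) + 2*n**2 + 3*n + 2)

Ratio r(k) = (4*k**2 + 2*k - 1)/(3*(4*k**2 - 6*k + 1)).
Gosper form: A/B · C(k+1)/C(k) with A=1/3, B=1, C=k**2 - 3*k/2 + 1/4.
Key eq: (1/3)·f(k+1) = (1)·f(k) + (k**2 - 3*k/2 + 1/4).
From deg A=0, deg B=0, deg C=2: d=2.
Solving with deg f ≤ 2: f(k) = -3*(2*k**2 - k + 1)/4.
So s_k = (B(k−1)f/C)·t_k = (-3*(2*k**2 - k + 1)/(4*k**2 - 6*k + 1))·t_k = (2*k**2 - k + 1)/3**k.
Verify: (-4*k**2 + 6*k - 1)/(3*3**k) matches t_k.
s_(n+1) = 3**(-n - 1)*(2*n**2 + 3*n + 2) and s_(0) = 1, so S(n) = 3**(-n - 1)*(-3**(n + 1) + 2*n**2 + 3*n + 2).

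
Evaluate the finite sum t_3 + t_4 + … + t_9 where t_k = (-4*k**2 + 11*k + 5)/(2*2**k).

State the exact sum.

Compute t_(k+1)/t_k: get (4*k**2 - 3*k - 12)/(2*(4*k**2 - 11*k - 5)).
Normal form (A,B,C) = (1/2, 1, k**2 - 11*k/4 - 5/4).
Need (1/2)·f(k+1) − (1)·f(k) = k**2 - 11*k/4 - 5/4.
Degrees (0,0,2) ⇒ d ≤ 2.
A polynomial solution: f(k) = -(4*k**2 - 3*k - 4)/2.
So s_k = (B(k−1)f/C)·t_k = (-2*(4*k**2 - 3*k - 4)/(4*k**2 - 11*k - 5))·t_k = (4*k**2 - 3*k - 4)/2**k.
s_(k+1) − s_k = (-4*k**2 + 11*k + 5)/(2*2**k) = t_k.
Sum = s_(10) − s_(3); s_(10) = 183/512, s_(3) = 23/8 ⇒ -1289/512.

Σ = -1289/512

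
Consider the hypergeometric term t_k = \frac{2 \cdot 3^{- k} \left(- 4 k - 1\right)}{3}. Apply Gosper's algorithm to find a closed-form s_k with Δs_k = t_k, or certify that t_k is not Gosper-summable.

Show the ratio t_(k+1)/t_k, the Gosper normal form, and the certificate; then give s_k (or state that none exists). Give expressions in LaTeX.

The ratio is (4*k + 5)/(3*(4*k + 1)).
Normal form (A,B,C) = (1/3, 1, k + 1/4).
Key eq: (1/3)·f(k+1) = (1)·f(k) + (k + 1/4).
deg f ≤ 1 (via 0,0,1).
Match coefficients ⇒ f(k) = -3*(4*k + 3)/8.
Then R = B(k−1)f/C = -3*(4*k + 3)/(2*(4*k + 1)), so s_k = R(k)·t_k = (4*k + 3)/3**k.
s_(k+1) − s_k = 2*(-4*k - 1)/(3*3**k) = t_k.

s_k = 3^{- k} \left(4 k + 3\right)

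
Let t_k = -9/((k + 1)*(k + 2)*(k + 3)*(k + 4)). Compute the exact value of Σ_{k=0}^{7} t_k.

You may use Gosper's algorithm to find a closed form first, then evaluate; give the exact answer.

Step 1: r(k) = (k + 1)/(k + 5).
Take A(k)=k + 1, B(k)=k + 5, C(k)=1.
Set up (k + 1)·f(k+1) − (k + 4)·f(k) − (1) = 0.
From deg A=1, deg B=1, deg C=0: d=3.
A polynomial solution: f(k) = k*(k**2 + 6*k + 11)/18.
So s_k = (B(k−1)f/C)·t_k = (k*(k + 4)*(k**2 + 6*k + 11)/18)·t_k = k*(-k**2 - 6*k - 11)/(2*(k + 1)*(k + 2)*(k + 3)).
Check: Δs_k = -9/(k**4 + 10*k**3 + 35*k**2 + 50*k + 24). ✓
Telescoping: Σ = s_(8) − s_(0) = -82/165 − (0) = -82/165.

Σ = -82/165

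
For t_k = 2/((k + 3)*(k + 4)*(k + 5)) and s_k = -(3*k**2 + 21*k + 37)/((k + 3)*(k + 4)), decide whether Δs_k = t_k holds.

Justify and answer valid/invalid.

s_(k+1) = (-21*k - 3*(k + 1)**2 - 58)/((k + 4)*(k + 5))
s_(k+1) − s_k = 2/(k**3 + 12*k**2 + 47*k + 60)
(s_(k+1) − s_k) − t_k = 0

valid (s_(k+1) − s_k reduces to t_k)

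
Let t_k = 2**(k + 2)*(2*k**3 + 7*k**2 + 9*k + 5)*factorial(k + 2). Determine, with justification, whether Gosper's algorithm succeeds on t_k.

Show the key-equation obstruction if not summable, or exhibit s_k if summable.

Compute t_(k+1)/t_k: get 2*(2*k**4 + 19*k**3 + 68*k**2 + 110*k + 69)/(2*k**3 + 7*k**2 + 9*k + 5).
Normal form (A,B,C) = (2*k + 6, 1, k**3 + 7*k**2/2 + 9*k/2 + 5/2).
Solve (2*k + 6)·f(k+1) − (1)·f(k) = k**3 + 7*k**2/2 + 9*k/2 + 5/2.
deg f ≤ 2 (via 1,0,3).
Solving with deg f ≤ 2: f(k) = (k**2 - k + 1)/2.
Certificate R = B(k−1)f/C = (k**2 - k + 1)/(2*k**3 + 7*k**2 + 9*k + 5) gives s_k = 2**(k + 2)*(k**2 - k + 1)*factorial(k + 2).
Verify: 2**(k + 2)*(2*k**3 + 7*k**2 + 9*k + 5)*factorial(k + 2) matches t_k.

Yes. s_k = 2**(k + 2)*(k**2 - k + 1)*factorial(k + 2).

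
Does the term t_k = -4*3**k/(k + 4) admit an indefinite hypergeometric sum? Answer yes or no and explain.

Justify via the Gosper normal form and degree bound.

Step 1: r(k) = 3*(k + 4)/(k + 5).
Factor: A=3*k + 12; B=k + 5; C=1.
Solve (3*k + 12)·f(k+1) − (k + 4)·f(k) = 1.
deg f ≤ -1 (via 1,1,0).
Bound -1 < 0, so the key equation has no polynomial solution.

No — negative degree bound, so no certificate f.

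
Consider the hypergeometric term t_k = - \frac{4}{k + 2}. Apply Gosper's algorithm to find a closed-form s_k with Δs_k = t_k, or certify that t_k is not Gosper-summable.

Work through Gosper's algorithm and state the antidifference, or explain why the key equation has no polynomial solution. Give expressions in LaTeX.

not Gosper-summable; s_k does not exist

Step 1: r(k) = (k + 2)/(k + 3).
Factor: A=k + 2; B=k + 3; C=1.
Set up (k + 2)·f(k+1) − (k + 2)·f(k) − (1) = 0.
From deg A=1, deg B=1, deg C=0: d=0.
Put f(k) = c0: A·f(k+1) − B(k−1)·f(k) − C = -1; need -1 = 0 — inconsistent ⇒ no f, not summable.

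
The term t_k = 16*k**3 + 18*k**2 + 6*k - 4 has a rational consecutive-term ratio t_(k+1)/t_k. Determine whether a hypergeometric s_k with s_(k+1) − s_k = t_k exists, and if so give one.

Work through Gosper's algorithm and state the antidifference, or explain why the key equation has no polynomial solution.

s_k = 2*k*(2*k**3 - k**2 - k - 2)

r(k) = (8*k**3 + 33*k**2 + 45*k + 18)/(8*k**3 + 9*k**2 + 3*k - 2) after simplifying.
A = 1, B = 1, C = k**3 + 9*k**2/8 + 3*k/8 - 1/4.
Solve (1)·f(k+1) − (1)·f(k) = k**3 + 9*k**2/8 + 3*k/8 - 1/4.
Bound: deg f ≤ 4.
Match coefficients ⇒ f(k) = k*(2*k**3 - k**2 - k - 2)/8.
Get s_k = R·t_k = 2*k*(2*k**3 - k**2 - k - 2) with R(k) = B(k−1)f(k)/C(k) = k*(2*k**3 - k**2 - k - 2)/(8*k**3 + 9*k**2 + 3*k - 2).
Δs = 16*k**3 + 18*k**2 + 6*k - 4, as required.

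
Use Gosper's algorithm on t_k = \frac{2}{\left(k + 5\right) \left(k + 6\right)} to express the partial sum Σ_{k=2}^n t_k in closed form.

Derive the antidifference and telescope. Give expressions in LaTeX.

t_(k+1)/t_k = (k + 5)/(k + 7).
A = k + 5, B = k + 7, C = 1.
Key eq: (k + 5)·f(k+1) = (k + 6)·f(k) + (1).
Bound: deg f ≤ 1.
Solving with deg f ≤ 1: f(k) = k/5.
Get s_k = R·t_k = 2*k/(5*(k + 5)) with R(k) = B(k−1)f(k)/C(k) = k*(k + 6)/5.
Verify: 2/(k**2 + 11*k + 30) matches t_k.
Telescope: S(n) = s_(n+1) − s_(2) = 2*(n + 1)/(5*(n + 6)) − (4/35) = 2*(n - 1)/(7*(n + 6)).

S(n) = \frac{2 \left(n - 1\right)}{7 \left(n + 6\right)}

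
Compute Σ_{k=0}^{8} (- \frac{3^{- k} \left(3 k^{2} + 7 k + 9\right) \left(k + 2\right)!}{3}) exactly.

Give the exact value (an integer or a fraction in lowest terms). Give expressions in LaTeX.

Σ = -15274856/243

r(k) = (k + 3)*(7*k + 3*(k + 1)**2 + 16)/(3*(3*k**2 + 7*k + 9)) after simplifying.
Normal form (A,B,C) = (k/3 + 1, 1, k**2 + 7*k/3 + 3).
f must satisfy (k/3 + 1)·f(k+1) − (1)·f(k) = k**2 + 7*k/3 + 3.
d = 1 from the (1,0,2) case.
Match coefficients ⇒ f(k) = 3*k + 4.
So s_k = (B(k−1)f/C)·t_k = (3*(3*k + 4)/(3*k**2 + 7*k + 9))·t_k = -(3*k + 4)*factorial(k + 2)/3**k.
s_(k+1) − s_k = -(3*k**2 + 7*k + 9)*factorial(k + 2)/(3*3**k) = t_k.
Evaluate s at k=9 and k=0: -15276800/243 and -8; difference -15274856/243.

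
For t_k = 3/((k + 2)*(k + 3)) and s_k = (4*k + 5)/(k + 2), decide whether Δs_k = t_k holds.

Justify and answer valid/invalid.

Valid — Δs_k = t_k.

s_(k+1) = (4*k + 9)/(k + 3)
s_(k+1) − s_k = 3/(k**2 + 5*k + 6)
(s_(k+1) − s_k) − t_k = 0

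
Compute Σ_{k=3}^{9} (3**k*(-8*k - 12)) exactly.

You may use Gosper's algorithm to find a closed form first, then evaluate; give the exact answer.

Σ = -2361636

Ratio r(k) = 3*(2*k + 5)/(2*k + 3).
Gosper form: A/B · C(k+1)/C(k) with A=3, B=1, C=k + 3/2.
Set up (3)·f(k+1) − (1)·f(k) − (k + 3/2) = 0.
From deg A=0, deg B=0, deg C=1: d=1.
Match coefficients ⇒ f(k) = k/2.
Get s_k = R·t_k = -4*3**k*k with R(k) = B(k−1)f(k)/C(k) = k/(2*k + 3).
Δs = 3**k*(-8*k - 12), as required.
Telescoping: Σ = s_(10) − s_(3) = -2361960 − (-324) = -2361636.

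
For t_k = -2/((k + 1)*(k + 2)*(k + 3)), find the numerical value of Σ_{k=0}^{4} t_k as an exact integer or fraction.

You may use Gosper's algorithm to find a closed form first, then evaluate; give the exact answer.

Σ = -10/21

Compute t_(k+1)/t_k: get (k + 1)/(k + 4).
Normal form (A,B,C) = (k + 1, k + 4, 1).
Need (k + 1)·f(k+1) − (k + 3)·f(k) = 1.
Bound: deg f ≤ 2.
A polynomial solution: f(k) = k*(k + 3)/4.
R(k) = B(k−1)·f(k)/C(k) = k*(k + 3)**2/4; s_k = R·t_k = k*(-k - 3)/(2*(k + 1)*(k + 2)).
s_(k+1) − s_k = -2/(k**3 + 6*k**2 + 11*k + 6) = t_k.
Telescoping: Σ = s_(5) − s_(0) = -10/21 − (0) = -10/21.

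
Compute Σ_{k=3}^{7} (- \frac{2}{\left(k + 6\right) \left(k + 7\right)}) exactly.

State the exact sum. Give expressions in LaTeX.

r(k) = (k + 6)/(k + 8) after simplifying.
So A=k + 6 and B=k + 8, with C=1.
Need (k + 6)·f(k+1) − (k + 7)·f(k) = 1.
Degrees (1,1,0) ⇒ d ≤ 1.
Solving with deg f ≤ 1: f(k) = k/6.
R(k) = B(k−1)·f(k)/C(k) = k*(k + 7)/6; s_k = R·t_k = -k/(3*k + 18).
Verify: -2/(k**2 + 13*k + 42) matches t_k.
Sum = s_(8) − s_(3); s_(8) = -4/21, s_(3) = -1/9 ⇒ -5/63.

Σ = -5/63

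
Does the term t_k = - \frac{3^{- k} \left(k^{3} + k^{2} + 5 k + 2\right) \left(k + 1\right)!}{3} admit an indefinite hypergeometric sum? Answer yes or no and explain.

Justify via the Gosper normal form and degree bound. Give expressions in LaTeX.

Yes. s_k = - 3^{- k} k^{2} \left(k + 1\right)!.

r(k) = (k + 2)*(5*k + (k + 1)**3 + (k + 1)**2 + 7)/(3*(k**3 + k**2 + 5*k + 2)) after simplifying.
So A=k/3 + 2/3 and B=1, with C=k**3 + k**2 + 5*k + 2.
Need (k/3 + 2/3)·f(k+1) − (1)·f(k) = k**3 + k**2 + 5*k + 2.
Bound: deg f ≤ 2.
Match coefficients ⇒ f(k) = 3*k**2.
Certificate R = B(k−1)f/C = 3*k**2/(k**3 + k**2 + 5*k + 2) gives s_k = -k**2*factorial(k + 1)/3**k.
Check: Δs_k = -(k**3 + k**2 + 5*k + 2)*factorial(k + 1)/(3*3**k). ✓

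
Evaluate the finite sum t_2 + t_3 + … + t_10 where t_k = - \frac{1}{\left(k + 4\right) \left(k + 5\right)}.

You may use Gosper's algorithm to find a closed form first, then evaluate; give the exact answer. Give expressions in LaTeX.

Σ = -1/10

r(k) = (k + 4)/(k + 6) after simplifying.
A = k + 4, B = k + 6, C = 1.
Need (k + 4)·f(k+1) − (k + 5)·f(k) = 1.
Degrees (1,1,0) ⇒ d ≤ 1.
Solve for f: f(k) = k/4 (degree 1 ≤ 1).
Certificate R = B(k−1)f/C = k*(k + 5)/4 gives s_k = -k/(4*k + 16).
Verify: -1/(k**2 + 9*k + 20) matches t_k.
Sum = s_(11) − s_(2); s_(11) = -11/60, s_(2) = -1/12 ⇒ -1/10.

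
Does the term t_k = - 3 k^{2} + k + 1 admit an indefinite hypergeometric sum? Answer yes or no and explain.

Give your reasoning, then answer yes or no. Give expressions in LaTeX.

Yes. s_k = k^{2} \left(2 - k\right).

The ratio is (k - 3*(k + 1)**2 + 2)/(-3*k**2 + k + 1).
Gosper form: A/B · C(k+1)/C(k) with A=1, B=1, C=k**2 - k/3 - 1/3.
Key eq: (1)·f(k+1) = (1)·f(k) + (k**2 - k/3 - 1/3).
d = 3 from the (0,0,2) case.
Solving with deg f ≤ 3: f(k) = k**2*(k - 2)/3.
R(k) = B(k−1)·f(k)/C(k) = k**2*(k - 2)/(3*k**2 - k - 1); s_k = R·t_k = k**2*(2 - k).
Δs = -3*k**2 + k + 1, as required.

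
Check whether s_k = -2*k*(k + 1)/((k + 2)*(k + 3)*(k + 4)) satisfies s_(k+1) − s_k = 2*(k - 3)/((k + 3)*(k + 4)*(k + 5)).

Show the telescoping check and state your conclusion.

s_(k+1) = -2*(k + 1)*(k + 2)/((k + 3)*(k + 4)*(k + 5))
s_(k+1) − s_k = 2*(k + 1)*(k*(k + 5) - (k + 2)**2)/((k + 2)*(k + 3)*(k + 4)*(k + 5))
(s_(k+1) − s_k) − t_k = 4*(1 - k)/(k**4 + 14*k**3 + 71*k**2 + 154*k + 120)

Invalid: residual 4*(1 - k)/(k**4 + 14*k**3 + 71*k**2 + 154*k + 120) ≠ 0.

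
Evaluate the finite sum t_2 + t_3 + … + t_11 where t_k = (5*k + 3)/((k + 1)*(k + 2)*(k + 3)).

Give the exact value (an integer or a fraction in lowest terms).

t_(k+1)/t_k = (k + 1)*(5*k + 8)/((k + 4)*(5*k + 3)).
Gosper form: A/B · C(k+1)/C(k) with A=k + 1, B=k + 4, C=k + 3/5.
Solve (k + 1)·f(k+1) − (k + 3)·f(k) = k + 3/5.
deg f ≤ 2 (via 1,1,1).
Solve for f: f(k) = k*(2*k + 1)/5 (degree 2 ≤ 2).
Get s_k = R·t_k = k*(2*k + 1)/((k + 1)*(k + 2)) with R(k) = B(k−1)f(k)/C(k) = k*(k + 3)*(2*k + 1)/(5*k + 3).
Δs = (5*k + 3)/(k**3 + 6*k**2 + 11*k + 6), as required.
Evaluate s at k=12 and k=2: 150/91 and 5/6; difference 445/546.

Σ = 445/546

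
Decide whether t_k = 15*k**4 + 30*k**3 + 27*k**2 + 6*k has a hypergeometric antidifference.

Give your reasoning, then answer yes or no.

Ratio r(k) = (5*k**4 + 30*k**3 + 69*k**2 + 70*k + 26)/(k*(5*k**3 + 10*k**2 + 9*k + 2)).
Gosper form: A/B · C(k+1)/C(k) with A=1, B=1, C=k**4 + 2*k**3 + 9*k**2/5 + 2*k/5.
Key eq: (1)·f(k+1) = (1)·f(k) + (k**4 + 2*k**3 + 9*k**2/5 + 2*k/5).
Bound: deg f ≤ 5.
Match coefficients ⇒ f(k) = k*(k - 1)*(3*k**3 + 3*k**2 + 2*k - 1)/15.
R(k) = B(k−1)·f(k)/C(k) = (k - 1)*(3*k**3 + 3*k**2 + 2*k - 1)/(3*(5*k**3 + 10*k**2 + 9*k + 2)); s_k = R·t_k = k*(3*k**4 - k**2 - 3*k + 1).
Verify: 3*k*(5*k**3 + 10*k**2 + 9*k + 2) matches t_k.

Yes. s_k = k*(3*k**4 - k**2 - 3*k + 1).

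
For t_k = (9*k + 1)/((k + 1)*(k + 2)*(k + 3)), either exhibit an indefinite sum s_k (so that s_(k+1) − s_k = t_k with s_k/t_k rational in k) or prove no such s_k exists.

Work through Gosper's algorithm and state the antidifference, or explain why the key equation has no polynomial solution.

Step 1: r(k) = (k + 1)*(9*k + 10)/((k + 4)*(9*k + 1)).
Normal form (A,B,C) = (k + 1, k + 4, k + 1/9).
Solve (k + 1)·f(k+1) − (k + 3)·f(k) = k + 1/9.
d = 2 from the (1,1,1) case.
Coefficient equations give f(k) = k*(5*k - 3)/18.
So s_k = (B(k−1)f/C)·t_k = (k*(k + 3)*(5*k - 3)/(2*(9*k + 1)))·t_k = k*(5*k - 3)/(2*(k + 1)*(k + 2)).
Δs = (9*k + 1)/(k**3 + 6*k**2 + 11*k + 6), as required.

s_k = k*(5*k - 3)/(2*(k + 1)*(k + 2))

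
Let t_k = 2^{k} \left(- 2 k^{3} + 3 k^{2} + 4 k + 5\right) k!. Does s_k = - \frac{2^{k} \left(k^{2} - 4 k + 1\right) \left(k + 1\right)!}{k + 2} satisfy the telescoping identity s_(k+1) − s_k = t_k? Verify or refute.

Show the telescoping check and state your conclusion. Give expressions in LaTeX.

s_(k+1) = 2**(k + 1)*(-k**2 + 2*k + 2)*factorial(k + 2)/(k + 3)
s_(k+1) − s_k = 2**k*(-2*k**4 - 3*k**3 + 11*k**2 + 21*k + 19)*factorial(k + 1)/((k + 2)*(k + 3))
(s_(k+1) − s_k) − t_k = 2**k*(2*k**4 + k**3 - 11*k**2 - 9*k - 11)*factorial(k)/((k + 2)*(k + 3))

Invalid: residual \frac{2^{k} \left(2 k^{4} + k^{3} - 11 k^{2} - 9 k - 11\right) k!}{\left(k + 2\right) \left(k + 3\right)} ≠ 0.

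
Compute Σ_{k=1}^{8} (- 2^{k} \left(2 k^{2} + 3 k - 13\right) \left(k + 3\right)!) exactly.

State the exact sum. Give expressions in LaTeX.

Σ = -1471492915296

The ratio is 2*(2*k**3 + 15*k**2 + 20*k - 32)/(2*k**2 + 3*k - 13).
Take A(k)=2*k + 8, B(k)=1, C(k)=k**2 + 3*k/2 - 13/2.
f must satisfy (2*k + 8)·f(k+1) − (1)·f(k) = k**2 + 3*k/2 - 13/2.
deg f ≤ 1 (via 1,0,2).
Coefficient equations give f(k) = (k - 3)/2.
So s_k = (B(k−1)f/C)·t_k = ((k - 3)/(2*k**2 + 3*k - 13))·t_k = -2**k*(k - 3)*factorial(k + 3).
s_(k+1) − s_k = -2**k*(2*k**2 + 3*k - 13)*factorial(k + 3) = t_k.
Telescoping: Σ = s_(9) − s_(1) = -1471492915200 − (96) = -1471492915296.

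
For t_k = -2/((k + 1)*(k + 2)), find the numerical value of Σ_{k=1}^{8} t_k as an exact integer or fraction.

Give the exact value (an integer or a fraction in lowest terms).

Ratio r(k) = (k + 1)/(k + 3).
A = k + 1, B = k + 3, C = 1.
Need (k + 1)·f(k+1) − (k + 2)·f(k) = 1.
deg f ≤ 1 (via 1,1,0).
Coefficient equations give f(k) = k.
R(k) = B(k−1)·f(k)/C(k) = k*(k + 2); s_k = R·t_k = -2*k/(k + 1).
Δs = -2/(k**2 + 3*k + 2), as required.
Evaluate s at k=9 and k=1: -9/5 and -1; difference -4/5.

Σ = -4/5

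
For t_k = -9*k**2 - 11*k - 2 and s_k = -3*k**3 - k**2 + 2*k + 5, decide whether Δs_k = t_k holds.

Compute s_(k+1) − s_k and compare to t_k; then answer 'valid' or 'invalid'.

Valid: the claim telescopes to t_k.

s_(k+1) = -3*k**3 - 10*k**2 - 9*k + 3
s_(k+1) − s_k = -9*k**2 - 11*k - 2
(s_(k+1) − s_k) − t_k = 0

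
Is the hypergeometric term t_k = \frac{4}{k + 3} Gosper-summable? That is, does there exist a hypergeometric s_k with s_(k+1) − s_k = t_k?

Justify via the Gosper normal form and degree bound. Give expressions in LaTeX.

The ratio is (k + 3)/(k + 4).
So A=k + 3 and B=k + 4, with C=1.
Solve (k + 3)·f(k+1) − (k + 3)·f(k) = 1.
Bound: deg f ≤ 0.
Write f(k) = c0. Then LHS − RHS = -1, requiring -1 = 0: contradictory. No certificate.

No — key equation has no polynomial f.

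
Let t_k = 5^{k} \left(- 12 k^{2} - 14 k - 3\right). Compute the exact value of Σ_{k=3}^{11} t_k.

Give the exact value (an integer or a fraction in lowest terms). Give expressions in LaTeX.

Step 1: r(k) = 5*(12*k**2 + 38*k + 29)/(12*k**2 + 14*k + 3).
So A=5 and B=1, with C=k**2 + 7*k/6 + 1/4.
Key eq: (5)·f(k+1) = (1)·f(k) + (k**2 + 7*k/6 + 1/4).
d = 2 from the (0,0,2) case.
Match coefficients ⇒ f(k) = (3*k**2 - 4*k + 2)/12.
Get s_k = R·t_k = 5**k*(-3*k**2 + 4*k - 2) with R(k) = B(k−1)f(k)/C(k) = (3*k**2 - 4*k + 2)/(12*k**2 + 14*k + 3).
s_(k+1) − s_k = 5**k*(-12*k**2 - 14*k - 3) = t_k.
Σ_(k=3)^(11) t_k = s_(12) − s_(3) = -94238281250 − (-2125) = -94238279125.

Σ = -94238279125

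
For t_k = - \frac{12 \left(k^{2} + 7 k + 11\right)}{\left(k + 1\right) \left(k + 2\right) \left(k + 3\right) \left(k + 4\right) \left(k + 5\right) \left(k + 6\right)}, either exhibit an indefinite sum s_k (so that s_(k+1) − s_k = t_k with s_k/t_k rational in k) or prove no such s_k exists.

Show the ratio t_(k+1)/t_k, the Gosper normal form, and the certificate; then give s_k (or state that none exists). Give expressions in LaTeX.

Compute t_(k+1)/t_k: get (k + 1)*(7*k + (k + 1)**2 + 18)/((k + 7)*(k**2 + 7*k + 11)).
Take A(k)=k + 1, B(k)=k + 7, C(k)=k**2 + 7*k + 11.
Solve (k + 1)·f(k+1) − (k + 6)·f(k) = k**2 + 7*k + 11.
d = 5 from the (1,1,2) case.
Solve for f: f(k) = k*(k + 2)*(k + 4)*(k**2 + 9*k + 23)/45 (degree 5 ≤ 5).
Certificate R = B(k−1)f/C = k*(k + 2)*(k + 4)*(k + 6)*(k**2 + 9*k + 23)/(45*(k**2 + 7*k + 11)) gives s_k = 4*k*(-k**2 - 9*k - 23)/(15*(k**3 + 9*k**2 + 23*k + 15)).
Δs = 12*(-k**2 - 7*k - 11)/(k**6 + 21*k**5 + 175*k**4 + 735*k**3 + 1624*k**2 + 1764*k + 720), as required.

s_k = \frac{4 k \left(- k^{2} - 9 k - 23\right)}{15 \left(k^{3} + 9 k^{2} + 23 k + 15\right)}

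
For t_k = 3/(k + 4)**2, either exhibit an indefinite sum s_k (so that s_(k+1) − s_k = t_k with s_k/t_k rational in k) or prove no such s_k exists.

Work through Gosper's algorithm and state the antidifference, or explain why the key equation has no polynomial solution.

The ratio is (k + 4)**2/(k + 5)**2.
A = k**2 + 8*k + 16, B = k**2 + 10*k + 25, C = 1.
Solve (k**2 + 8*k + 16)·f(k+1) − (k**2 + 8*k + 16)·f(k) = 1.
From deg A=2, deg B=2, deg C=0: d=0.
f = c0 ⇒ A·f(k+1) − B(k−1)·f(k) − C = -1. The system {-1 = 0} is inconsistent; no antidifference.

none — t_k is not Gosper-summable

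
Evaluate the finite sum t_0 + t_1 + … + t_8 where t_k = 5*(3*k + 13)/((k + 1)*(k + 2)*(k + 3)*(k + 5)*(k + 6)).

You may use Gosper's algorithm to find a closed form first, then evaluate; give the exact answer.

Compute t_(k+1)/t_k: get (k + 1)*(k + 5)*(3*k + 16)/((k + 4)*(k + 7)*(3*k + 13)).
Take A(k)=k + 1, B(k)=k + 7, C(k)=k**2 + 25*k/3 + 52/3.
f must satisfy (k + 1)·f(k+1) − (k + 6)·f(k) = k**2 + 25*k/3 + 52/3.
From deg A=1, deg B=1, deg C=2: d=5.
Coefficient equations give f(k) = k*(k + 3)*(k + 4)*(k**2 + 8*k + 17)/30.
Certificate R = B(k−1)f/C = k*(k + 3)*(k + 6)*(k**2 + 8*k + 17)/(10*(3*k + 13)) gives s_k = k*(k**2 + 8*k + 17)/(2*(k**3 + 8*k**2 + 17*k + 10)).
Verify: 5*(3*k + 13)/(k**5 + 17*k**4 + 107*k**3 + 307*k**2 + 396*k + 180) matches t_k.
Evaluate s at k=9 and k=0: 153/308 and 0; difference 153/308.

Σ = 153/308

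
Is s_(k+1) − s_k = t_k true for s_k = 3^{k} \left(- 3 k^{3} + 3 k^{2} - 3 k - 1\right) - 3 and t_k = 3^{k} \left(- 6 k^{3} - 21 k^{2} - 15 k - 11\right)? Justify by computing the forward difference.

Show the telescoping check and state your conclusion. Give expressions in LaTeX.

s_(k+1) = 3*3**k*(-3*k - 3*(k + 1)**3 + 3*(k + 1)**2 - 4) - 3
s_(k+1) − s_k = 3**k*(-6*k**3 - 21*k**2 - 15*k - 11)
(s_(k+1) − s_k) − t_k = 0

valid; difference matches t_k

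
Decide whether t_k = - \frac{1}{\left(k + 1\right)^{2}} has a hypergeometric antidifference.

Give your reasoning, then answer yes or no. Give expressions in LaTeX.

t_(k+1)/t_k = (k + 1)**2/(k + 2)**2.
Factor: A=k**2 + 2*k + 1; B=k**2 + 4*k + 4; C=1.
Need (k**2 + 2*k + 1)·f(k+1) − (k**2 + 2*k + 1)·f(k) = 1.
From deg A=2, deg B=2, deg C=0: d=0.
Write f(k) = c0. Then LHS − RHS = -1, requiring -1 = 0: contradictory. No certificate.

No — t_k has no hypergeometric antidifference.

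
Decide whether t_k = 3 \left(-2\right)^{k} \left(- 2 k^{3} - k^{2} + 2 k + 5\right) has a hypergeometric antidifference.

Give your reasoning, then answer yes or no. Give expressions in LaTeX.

Yes. s_k = \left(-2\right)^{k} \left(2 k^{3} - 3 k^{2} - 2 k - 3\right).

Compute t_(k+1)/t_k: get 2*(-2*k**3 - 7*k**2 - 6*k + 4)/(2*k**3 + k**2 - 2*k - 5).
Normal form (A,B,C) = (-2, 1, k**3 + k**2/2 - k - 5/2).
f must satisfy (-2)·f(k+1) − (1)·f(k) = k**3 + k**2/2 - k - 5/2.
deg f ≤ 3 (via 0,0,3).
Coefficient equations give f(k) = -(2*k**3 - 3*k**2 - 2*k - 3)/6.
Get s_k = R·t_k = (-2)**k*(2*k**3 - 3*k**2 - 2*k - 3) with R(k) = B(k−1)f(k)/C(k) = -(2*k**3 - 3*k**2 - 2*k - 3)/(3*(2*k**3 + k**2 - 2*k - 5)).
Δs = 3*(-2)**k*(-2*k**3 - k**2 + 2*k + 5), as required.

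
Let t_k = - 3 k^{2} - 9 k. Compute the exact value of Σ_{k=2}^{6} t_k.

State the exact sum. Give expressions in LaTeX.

Σ = -450

Compute t_(k+1)/t_k: get (k**2 + 5*k + 4)/(k*(k + 3)).
A = 1, B = 1, C = k**2 + 3*k.
Set up (1)·f(k+1) − (1)·f(k) − (k**2 + 3*k) = 0.
Degrees (0,0,2) ⇒ d ≤ 3.
A polynomial solution: f(k) = k*(k - 1)*(k + 4)/3.
Get s_k = R·t_k = k*(-k**2 - 3*k + 4) with R(k) = B(k−1)f(k)/C(k) = (k - 1)*(k + 4)/(3*(k + 3)).
s_(k+1) − s_k = 3*k*(-k - 3) = t_k.
Sum = s_(7) − s_(2); s_(7) = -462, s_(2) = -12 ⇒ -450.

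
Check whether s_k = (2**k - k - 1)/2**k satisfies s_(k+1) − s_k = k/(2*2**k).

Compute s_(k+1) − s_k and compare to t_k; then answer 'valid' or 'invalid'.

Valid — Δs_k = t_k.

s_(k+1) = (2*2**k - k - 2)/(2*2**k)
s_(k+1) − s_k = k/(2*2**k)
(s_(k+1) − s_k) − t_k = 0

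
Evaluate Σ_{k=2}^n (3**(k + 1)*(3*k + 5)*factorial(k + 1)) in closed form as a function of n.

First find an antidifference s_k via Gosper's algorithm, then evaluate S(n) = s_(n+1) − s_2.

Compute t_(k+1)/t_k: get 3*(k + 2)*(3*k + 8)/(3*k + 5).
Take A(k)=3*k + 6, B(k)=1, C(k)=k + 5/3.
Solve (3*k + 6)·f(k+1) − (1)·f(k) = k + 5/3.
Bound: deg f ≤ 0.
Solving with deg f ≤ 0: f(k) = 1/3.
Certificate R = B(k−1)f/C = 1/(3*k + 5) gives s_k = 3**(k + 1)*factorial(k + 1).
Check: Δs_k = 3**(k + 1)*(3*k + 5)*factorial(k + 1). ✓
s_(n+1) = 3**(n + 2)*factorial(n + 2) and s_(2) = 162, so S(n) = 9*3**n*factorial(n + 2) - 162.

S(n) = 9*3**n*factorial(n + 2) - 162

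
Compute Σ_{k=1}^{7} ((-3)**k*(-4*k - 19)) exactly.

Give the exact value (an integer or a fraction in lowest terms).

The ratio is 3*(-4*k - 23)/(4*k + 19).
A = -3, B = 1, C = k + 19/4.
Solve (-3)·f(k+1) − (1)·f(k) = k + 19/4.
Degrees (0,0,1) ⇒ d ≤ 1.
Solve for f: f(k) = -(k + 4)/4 (degree 1 ≤ 1).
Certificate R = B(k−1)f/C = -(k + 4)/(4*k + 19) gives s_k = (-3)**k*(k + 4).
Δs = (-3)**k*(-4*k - 19), as required.
Evaluate s at k=8 and k=1: 78732 and -15; difference 78747.

Σ = 78747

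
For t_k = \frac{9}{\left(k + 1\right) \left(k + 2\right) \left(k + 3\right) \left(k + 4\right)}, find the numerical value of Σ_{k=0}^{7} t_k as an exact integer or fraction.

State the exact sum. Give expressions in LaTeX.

t_(k+1)/t_k = (k + 1)/(k + 5).
Gosper form: A/B · C(k+1)/C(k) with A=k + 1, B=k + 5, C=1.
Need (k + 1)·f(k+1) − (k + 4)·f(k) = 1.
Bound: deg f ≤ 3.
Match coefficients ⇒ f(k) = k*(k**2 + 6*k + 11)/18.
Get s_k = R·t_k = k*(k**2 + 6*k + 11)/(2*(k + 1)*(k + 2)*(k + 3)) with R(k) = B(k−1)f(k)/C(k) = k*(k + 4)*(k**2 + 6*k + 11)/18.
Δs = 9/(k**4 + 10*k**3 + 35*k**2 + 50*k + 24), as required.
Evaluate s at k=8 and k=0: 82/165 and 0; difference 82/165.

Σ = 82/165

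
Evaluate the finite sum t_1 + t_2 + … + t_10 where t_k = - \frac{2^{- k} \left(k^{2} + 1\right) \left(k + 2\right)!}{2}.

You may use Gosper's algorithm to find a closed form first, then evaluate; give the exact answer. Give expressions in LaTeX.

Σ = -54729681/2

t_(k+1)/t_k = (k + 3)*((k + 1)**2 + 1)/(2*(k**2 + 1)).
Factor: A=k/2 + 3/2; B=1; C=k**2 + 1.
Need (k/2 + 3/2)·f(k+1) − (1)·f(k) = k**2 + 1.
Degrees (1,0,2) ⇒ d ≤ 1.
A polynomial solution: f(k) = 2*(k - 2).
Get s_k = R·t_k = -(k - 2)*factorial(k + 2)/2**k with R(k) = B(k−1)f(k)/C(k) = 2*(k - 2)/(k**2 + 1).
Δs = -(k**2 + 1)*factorial(k + 2)/(2*2**k), as required.
Telescoping: Σ = s_(11) − s_(1) = -54729675/2 − (3) = -54729681/2.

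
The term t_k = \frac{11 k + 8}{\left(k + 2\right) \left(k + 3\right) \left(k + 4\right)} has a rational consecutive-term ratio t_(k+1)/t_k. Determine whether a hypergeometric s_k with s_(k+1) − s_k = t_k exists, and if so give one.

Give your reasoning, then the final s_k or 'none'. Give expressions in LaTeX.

s_k = \frac{k \left(5 k + 3\right)}{2 \left(k + 2\right) \left(k + 3\right)}

r(k) = (k + 2)*(11*k + 19)/((k + 5)*(11*k + 8)) after simplifying.
So A=k + 2 and B=k + 5, with C=k + 8/11.
Set up (k + 2)·f(k+1) − (k + 4)·f(k) − (k + 8/11) = 0.
Degrees (1,1,1) ⇒ d ≤ 2.
A polynomial solution: f(k) = k*(5*k + 3)/22.
So s_k = (B(k−1)f/C)·t_k = (k*(k + 4)*(5*k + 3)/(2*(11*k + 8)))·t_k = k*(5*k + 3)/(2*(k + 2)*(k + 3)).
Verify: (11*k + 8)/(k**3 + 9*k**2 + 26*k + 24) matches t_k.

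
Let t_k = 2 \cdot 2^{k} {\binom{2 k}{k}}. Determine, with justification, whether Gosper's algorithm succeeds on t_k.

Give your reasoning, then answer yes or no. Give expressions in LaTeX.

r(k) = 4*(2*k + 1)/(k + 1) after simplifying.
Take A(k)=8*k + 4, B(k)=k + 1, C(k)=1.
Solve (8*k + 4)·f(k+1) − (k)·f(k) = 1.
Degrees (1,1,0) ⇒ d ≤ -1.
deg f ≤ -1 is impossible — no certificate.

No; the degree bound rules out any f.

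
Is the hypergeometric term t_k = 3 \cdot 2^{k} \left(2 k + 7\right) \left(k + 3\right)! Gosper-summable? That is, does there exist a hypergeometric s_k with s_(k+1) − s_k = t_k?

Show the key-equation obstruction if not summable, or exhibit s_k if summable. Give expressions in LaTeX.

Yes. s_k = 3 \cdot 2^{k} \left(k + 3\right)!.

Compute t_(k+1)/t_k: get 2*(k + 4)*(2*k + 9)/(2*k + 7).
Take A(k)=2*k + 8, B(k)=1, C(k)=k + 7/2.
Solve (2*k + 8)·f(k+1) − (1)·f(k) = k + 7/2.
deg f ≤ 0 (via 1,0,1).
Solve for f: f(k) = 1/2 (degree 0 ≤ 0).
Then R = B(k−1)f/C = 1/(2*k + 7), so s_k = R(k)·t_k = 3*2**k*factorial(k + 3).
Δs = 3*2**k*(2*k + 7)*factorial(k + 3), as required.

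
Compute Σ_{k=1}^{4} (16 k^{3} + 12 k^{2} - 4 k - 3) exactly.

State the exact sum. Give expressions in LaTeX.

Σ = 1908

The ratio is (8*k**2 + 26*k + 21)/(8*k**2 + 2*k - 3).
So A=1 and B=1, with C=k**3 + 3*k**2/4 - k/4 - 3/16.
f must satisfy (1)·f(k+1) − (1)·f(k) = k**3 + 3*k**2/4 - k/4 - 3/16.
d = 4 from the (0,0,3) case.
Solve for f: f(k) = k*(4*k**3 - 4*k**2 - 4*k + 1)/16 (degree 4 ≤ 4).
Get s_k = R·t_k = k*(4*k**3 - 4*k**2 - 4*k + 1) with R(k) = B(k−1)f(k)/C(k) = k*(4*k**3 - 4*k**2 - 4*k + 1)/((2*k - 1)*(2*k + 1)*(4*k + 3)).
Check: Δs_k = 16*k**3 + 12*k**2 - 4*k - 3. ✓
Telescoping: Σ = s_(5) − s_(1) = 1905 − (-3) = 1908.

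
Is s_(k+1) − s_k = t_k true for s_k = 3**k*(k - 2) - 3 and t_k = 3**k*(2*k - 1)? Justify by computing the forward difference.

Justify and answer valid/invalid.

s_(k+1) = 3*3**k*(k - 1) - 3
s_(k+1) − s_k = 3**k*(2*k - 1)
(s_(k+1) − s_k) − t_k = 0

valid; difference matches t_k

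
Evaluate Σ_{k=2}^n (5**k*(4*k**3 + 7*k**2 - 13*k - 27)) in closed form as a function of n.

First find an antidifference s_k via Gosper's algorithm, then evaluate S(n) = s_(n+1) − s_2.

S(n) = 5*5**n*n**3 + 5*5**n*n**2 - 15*5**n*n - 30*5**n + 175

Ratio r(k) = 5*(4*k**3 + 19*k**2 + 13*k - 29)/(4*k**3 + 7*k**2 - 13*k - 27).
Normal form (A,B,C) = (5, 1, k**3 + 7*k**2/4 - 13*k/4 - 27/4).
Need (5)·f(k+1) − (1)·f(k) = k**3 + 7*k**2/4 - 13*k/4 - 27/4.
d = 3 from the (0,0,3) case.
Solve for f: f(k) = (k - 3)*(k**2 + k + 1)/4 (degree 3 ≤ 3).
Get s_k = R·t_k = 5**k*(k**3 - 2*k**2 - 2*k - 3) with R(k) = B(k−1)f(k)/C(k) = (k - 3)*(k**2 + k + 1)/(4*k**3 + 7*k**2 - 13*k - 27).
Check: Δs_k = 5**k*(4*k**3 + 7*k**2 - 13*k - 27). ✓
Telescope: S(n) = s_(n+1) − s_(2) = 5**(n + 1)*(n**3 + n**2 - 3*n - 6) − (-175) = 5*5**n*n**3 + 5*5**n*n**2 - 15*5**n*n - 30*5**n + 175.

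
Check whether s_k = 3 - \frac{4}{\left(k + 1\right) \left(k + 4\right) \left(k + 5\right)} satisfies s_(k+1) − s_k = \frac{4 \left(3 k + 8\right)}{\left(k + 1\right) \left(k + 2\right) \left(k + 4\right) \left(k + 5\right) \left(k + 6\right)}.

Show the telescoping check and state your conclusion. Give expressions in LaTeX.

s_(k+1) = 3 - 4/((k + 2)*(k + 5)*(k + 6))
s_(k+1) − s_k = 4*(3*k + 8)/(k**5 + 18*k**4 + 121*k**3 + 372*k**2 + 508*k + 240)
(s_(k+1) − s_k) − t_k = 0

valid (s_(k+1) − s_k reduces to t_k)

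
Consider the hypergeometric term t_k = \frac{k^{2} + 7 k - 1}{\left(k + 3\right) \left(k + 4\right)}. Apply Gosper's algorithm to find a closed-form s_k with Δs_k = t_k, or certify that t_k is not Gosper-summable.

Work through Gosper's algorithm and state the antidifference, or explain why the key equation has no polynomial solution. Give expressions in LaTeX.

Compute t_(k+1)/t_k: get (k + 3)*(7*k + (k + 1)**2 + 6)/((k + 5)*(k**2 + 7*k - 1)).
Normal form (A,B,C) = (k + 3, k + 5, k**2 + 7*k - 1).
Solve (k + 3)·f(k+1) − (k + 4)·f(k) = k**2 + 7*k - 1.
Bound: deg f ≤ 2.
Coefficient equations give f(k) = k*(3*k - 4)/3.
R(k) = B(k−1)·f(k)/C(k) = k*(k + 4)*(3*k - 4)/(3*(k**2 + 7*k - 1)); s_k = R·t_k = k*(3*k - 4)/(3*(k + 3)).
Check: Δs_k = (k**2 + 7*k - 1)/(k**2 + 7*k + 12). ✓

s_k = \frac{k \left(3 k - 4\right)}{3 \left(k + 3\right)}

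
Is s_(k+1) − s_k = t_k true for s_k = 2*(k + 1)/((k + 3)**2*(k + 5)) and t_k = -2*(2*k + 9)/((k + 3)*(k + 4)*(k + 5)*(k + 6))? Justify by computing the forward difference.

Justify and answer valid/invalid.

s_(k+1) = 2*(k + 2)/((k + 4)**2*(k + 6))
s_(k+1) − s_k = 2*(-(k + 1)*(k + 4)**2*(k + 6) + (k + 2)*(k + 3)**2*(k + 5))/((k + 3)**2*(k + 4)**2*(k + 5)*(k + 6))
(s_(k+1) − s_k) − t_k = 4*(3*k**2 + 25*k + 51)/(k**6 + 25*k**5 + 257*k**4 + 1391*k**3 + 4182*k**2 + 6624*k + 4320)

Invalid: residual 4*(3*k**2 + 25*k + 51)/(k**6 + 25*k**5 + 257*k**4 + 1391*k**3 + 4182*k**2 + 6624*k + 4320) ≠ 0.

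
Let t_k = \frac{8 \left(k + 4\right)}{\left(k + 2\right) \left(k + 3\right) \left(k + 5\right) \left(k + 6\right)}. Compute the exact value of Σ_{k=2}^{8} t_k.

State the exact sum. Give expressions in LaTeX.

Ratio r(k) = (k + 2)*(k + 5)**2/((k + 4)**2*(k + 7)).
A = k + 2, B = k + 7, C = k**2 + 8*k + 16.
f must satisfy (k + 2)·f(k+1) − (k + 6)·f(k) = k**2 + 8*k + 16.
deg f ≤ 4 (via 1,1,2).
A polynomial solution: f(k) = k*(k + 3)*(k + 4)*(k + 7)/20.
Then R = B(k−1)f/C = k*(k + 3)*(k + 6)*(k + 7)/(20*(k + 4)), so s_k = R(k)·t_k = 2*k*(k + 7)/(5*(k**2 + 7*k + 10)).
Check: Δs_k = 8*(k + 4)/(k**4 + 16*k**3 + 91*k**2 + 216*k + 180). ✓
Sum = s_(9) − s_(2); s_(9) = 144/385, s_(2) = 9/35 ⇒ 9/77.

Σ = 9/77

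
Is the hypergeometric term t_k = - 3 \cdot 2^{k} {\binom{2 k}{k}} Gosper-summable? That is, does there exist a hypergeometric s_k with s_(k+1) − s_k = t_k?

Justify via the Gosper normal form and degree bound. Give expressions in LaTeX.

r(k) = 4*(2*k + 1)/(k + 1) after simplifying.
Take A(k)=8*k + 4, B(k)=k + 1, C(k)=1.
Solve (8*k + 4)·f(k+1) − (k)·f(k) = 1.
Bound: deg f ≤ -1.
Negative degree bound (-1): no f exists, t_k not Gosper-summable.

No — key equation has no polynomial f.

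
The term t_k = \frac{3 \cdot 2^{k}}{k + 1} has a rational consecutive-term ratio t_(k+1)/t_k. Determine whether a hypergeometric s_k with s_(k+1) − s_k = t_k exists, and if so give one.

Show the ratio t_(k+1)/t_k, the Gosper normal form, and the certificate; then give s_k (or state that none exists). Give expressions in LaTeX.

no hypergeometric antidifference exists

Step 1: r(k) = 2*(k + 1)/(k + 2).
Take A(k)=2*k + 2, B(k)=k + 2, C(k)=1.
Key eq: (2*k + 2)·f(k+1) = (k + 1)·f(k) + (1).
deg f ≤ -1 (via 1,1,0).
Negative degree bound (-1): no f exists, t_k not Gosper-summable.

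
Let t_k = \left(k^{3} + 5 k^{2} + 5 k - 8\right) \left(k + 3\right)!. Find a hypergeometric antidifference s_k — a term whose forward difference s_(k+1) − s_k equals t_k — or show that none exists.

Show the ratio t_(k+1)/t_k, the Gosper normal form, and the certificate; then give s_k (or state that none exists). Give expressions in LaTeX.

The ratio is (k**4 + 12*k**3 + 50*k**2 + 75*k + 12)/(k**3 + 5*k**2 + 5*k - 8).
A = k + 4, B = 1, C = k**3 + 5*k**2 + 5*k - 8.
Need (k + 4)·f(k+1) − (1)·f(k) = k**3 + 5*k**2 + 5*k - 8.
d = 2 from the (1,0,3) case.
Solving with deg f ≤ 2: f(k) = (k - 2)*(k + 2).
So s_k = (B(k−1)f/C)·t_k = ((k - 2)*(k + 2)/(k**3 + 5*k**2 + 5*k - 8))·t_k = (k - 2)*(k + 2)*factorial(k + 3).
Δs = (k**3 + 5*k**2 + 5*k - 8)*factorial(k + 3), as required.

s_k = \left(k - 2\right) \left(k + 2\right) \left(k + 3\right)!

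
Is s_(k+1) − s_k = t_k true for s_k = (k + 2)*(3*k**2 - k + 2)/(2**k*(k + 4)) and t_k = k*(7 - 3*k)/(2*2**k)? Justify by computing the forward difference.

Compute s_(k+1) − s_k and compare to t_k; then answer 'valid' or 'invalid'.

s_(k+1) = (k + 3)*(-k + 3*(k + 1)**2 + 1)/(2*2**k*(k + 5))
s_(k+1) − s_k = (-3*k**4 - 14*k**3 + 25*k**2 + 80*k + 8)/(2*2**k*(k**2 + 9*k + 20))
(s_(k+1) − s_k) − t_k = (3*k**3 + 11*k**2 - 30*k + 4)/(2**k*(k**2 + 9*k + 20))

Invalid: residual (3*k**3 + 11*k**2 - 30*k + 4)/(2**k*(k**2 + 9*k + 20)) ≠ 0.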